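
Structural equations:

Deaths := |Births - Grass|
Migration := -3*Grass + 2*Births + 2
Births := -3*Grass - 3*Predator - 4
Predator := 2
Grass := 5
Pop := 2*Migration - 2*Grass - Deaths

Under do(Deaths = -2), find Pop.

-134

Under do(Deaths=-2), the mechanism Deaths := |Births - Grass| is discarded; Deaths is fixed at -2.
Births = -3*Grass - 3*Predator - 4  [with Grass=5, Predator=2]  = -25
Migration = -3*Grass + 2*Births + 2  [with Grass=5, Births=-25]  = -63
Pop = 2*Migration - 2*Grass - Deaths  [with Migration=-63, Grass=5, Deaths=-2]  = -134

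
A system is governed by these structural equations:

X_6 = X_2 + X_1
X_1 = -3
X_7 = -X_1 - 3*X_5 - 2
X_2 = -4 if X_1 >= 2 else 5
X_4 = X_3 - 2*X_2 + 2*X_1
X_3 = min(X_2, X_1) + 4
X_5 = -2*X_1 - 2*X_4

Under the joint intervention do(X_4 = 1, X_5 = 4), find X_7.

-11

Under do(X_4 = 1, X_5 = 4), each intervened variable's structural equation is replaced by its fixed value.
X_7 = -X_1 - 3*X_5 - 2  [with X_1=-3, X_5=4]  = -11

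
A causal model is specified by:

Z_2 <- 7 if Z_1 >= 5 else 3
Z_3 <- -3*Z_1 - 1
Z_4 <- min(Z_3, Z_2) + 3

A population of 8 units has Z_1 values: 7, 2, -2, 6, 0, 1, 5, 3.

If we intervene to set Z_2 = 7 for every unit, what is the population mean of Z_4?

-6.25

do(Z_2=7) breaks Z_2's dependence on Z_1. With Z_2=7 fixed, Z_4 across the units is -19, -4, 8, -16, 2, -1, -13, -7, mean -6.25.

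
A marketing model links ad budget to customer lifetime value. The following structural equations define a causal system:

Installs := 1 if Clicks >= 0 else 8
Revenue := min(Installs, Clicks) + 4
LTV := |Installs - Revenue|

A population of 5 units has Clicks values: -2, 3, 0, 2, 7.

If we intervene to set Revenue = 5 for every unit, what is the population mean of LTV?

Every unit gets Revenue=5 under the intervention. LTV values become 3, 4, 4, 4, 4; E[LTV|do(Revenue=5)] = 3.8.

3.8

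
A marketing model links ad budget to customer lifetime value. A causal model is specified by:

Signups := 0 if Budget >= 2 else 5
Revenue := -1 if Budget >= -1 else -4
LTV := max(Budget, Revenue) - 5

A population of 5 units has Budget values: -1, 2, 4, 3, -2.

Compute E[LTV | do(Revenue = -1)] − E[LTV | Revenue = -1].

-0.6

do(Revenue=-1) breaks Revenue's dependence on Budget. With Revenue=-1 fixed, LTV across the units is -6, -3, -1, -2, -6, mean -3.6.
E[LTV|Revenue=-1] averages over only the 4 units with Revenue=-1 (Budget = -1, 2, 4, 3): LTV = -6, -3, -1, -2, mean -3.
Difference = -3.6 − (-3) = -0.6.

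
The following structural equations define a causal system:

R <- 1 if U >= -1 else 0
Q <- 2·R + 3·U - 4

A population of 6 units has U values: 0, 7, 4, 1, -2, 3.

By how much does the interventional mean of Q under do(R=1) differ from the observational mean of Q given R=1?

-2.5

Every unit gets R=1 under the intervention. Q values become -2, 19, 10, 1, -8, 7; E[Q|do(R=1)] = 4.5.
Conditioning on R=1 selects the 5 unit(s) with U ∈ {0, 7, 4, 1, 3}. Their Q values: -2, 19, 10, 1, 7. Mean = 7.
Difference = 4.5 − 7 = -2.5.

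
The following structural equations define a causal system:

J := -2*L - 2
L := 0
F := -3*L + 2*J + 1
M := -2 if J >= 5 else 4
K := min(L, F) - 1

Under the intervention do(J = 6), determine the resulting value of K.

-1

do(J=6) replaces the equation J := -2*L - 2 with the constant J = 6.
F = -3*L + 2*J + 1  [with L=0, J=6]  = 13
K = min(L, F) - 1  [with L=0, F=13]  = -1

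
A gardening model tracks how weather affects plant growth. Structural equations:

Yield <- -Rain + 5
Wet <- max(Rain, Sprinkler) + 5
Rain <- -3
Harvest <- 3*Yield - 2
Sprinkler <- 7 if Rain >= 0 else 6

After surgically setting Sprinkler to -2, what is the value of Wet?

3

The intervention breaks the incoming arrows to Sprinkler: Sprinkler <- 7 if Rain >= 0 else 6 no longer applies, and Sprinkler = -2.
Wet = max(Rain, Sprinkler) + 5  [with Rain=-3, Sprinkler=-2]  = 3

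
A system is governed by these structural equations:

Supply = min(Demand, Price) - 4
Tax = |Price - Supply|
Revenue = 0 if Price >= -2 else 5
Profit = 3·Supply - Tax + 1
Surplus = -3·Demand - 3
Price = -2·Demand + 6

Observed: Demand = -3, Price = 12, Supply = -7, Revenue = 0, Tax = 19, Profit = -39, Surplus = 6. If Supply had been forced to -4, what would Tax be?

do(Supply=-4) replaces the equation Supply = min(Demand, Price) - 4 with the constant Supply = -4.
Price = -2·Demand + 6  [with Demand=-3]  = 12
Tax = |Price - Supply|  [with Price=12, Supply=-4]  = 16

16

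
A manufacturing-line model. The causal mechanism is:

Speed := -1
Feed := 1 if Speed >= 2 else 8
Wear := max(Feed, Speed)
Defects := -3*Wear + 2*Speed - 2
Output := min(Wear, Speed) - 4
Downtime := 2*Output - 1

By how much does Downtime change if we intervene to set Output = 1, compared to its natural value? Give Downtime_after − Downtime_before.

12

The intervention breaks the incoming arrows to Output: Output := min(Wear, Speed) - 4 no longer applies, and Output = 1.
Downtime = 2*Output - 1  [with Output=1]  = 1
Without intervention: Feed = 1 if Speed >= 2 else 8  [with Speed=-1]  = 8; Wear = max(Feed, Speed)  [with Feed=8, Speed=-1]  = 8; Output = min(Wear, Speed) - 4  [with Wear=8, Speed=-1]  = -5; Downtime = 2*Output - 1  [with Output=-5]  = -11.
Change = 1 − (-11) = 12.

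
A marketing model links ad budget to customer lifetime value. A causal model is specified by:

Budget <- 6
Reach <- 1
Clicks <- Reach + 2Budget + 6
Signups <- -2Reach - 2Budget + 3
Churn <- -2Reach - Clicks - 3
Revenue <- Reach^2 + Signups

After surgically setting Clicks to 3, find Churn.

do(Clicks=3) replaces the equation Clicks <- Reach + 2Budget + 6 with the constant Clicks = 3.
Churn = -2Reach - Clicks - 3  [with Reach=1, Clicks=3]  = -8

-8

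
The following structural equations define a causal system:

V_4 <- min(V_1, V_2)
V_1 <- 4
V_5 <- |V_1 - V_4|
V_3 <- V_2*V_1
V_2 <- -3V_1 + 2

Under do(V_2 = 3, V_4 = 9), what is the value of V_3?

12

The joint intervention fixes V_2 = 3, V_4 = 9, removing each variable's own equation.
V_3 = V_2*V_1  [with V_2=3, V_1=4]  = 12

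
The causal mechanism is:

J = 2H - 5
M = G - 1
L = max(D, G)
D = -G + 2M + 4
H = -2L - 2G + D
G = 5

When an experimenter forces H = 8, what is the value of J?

11

The intervention breaks the incoming arrows to H: H = -2L - 2G + D no longer applies, and H = 8.
J = 2H - 5  [with H=8]  = 11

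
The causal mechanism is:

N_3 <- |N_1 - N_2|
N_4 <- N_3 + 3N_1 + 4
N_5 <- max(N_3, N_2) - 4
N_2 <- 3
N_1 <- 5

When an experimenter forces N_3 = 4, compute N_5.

0

do(N_3=4) replaces the equation N_3 <- |N_1 - N_2| with the constant N_3 = 4.
N_5 = max(N_3, N_2) - 4  [with N_3=4, N_2=3]  = 0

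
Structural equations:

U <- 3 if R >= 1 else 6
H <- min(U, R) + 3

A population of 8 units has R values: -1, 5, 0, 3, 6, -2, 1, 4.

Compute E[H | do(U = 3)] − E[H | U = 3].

-1.35

Under do(U=3), U's equation is replaced by U=3 for every unit. Per-unit H: 2, 6, 3, 6, 6, 1, 4, 6. Mean = 4.25.
E[H|U=3] averages over only the 5 units with U=3 (R = 5, 3, 6, 1, 4): H = 6, 6, 6, 4, 6, mean 5.6.
Difference = 4.25 − 5.6 = -1.35.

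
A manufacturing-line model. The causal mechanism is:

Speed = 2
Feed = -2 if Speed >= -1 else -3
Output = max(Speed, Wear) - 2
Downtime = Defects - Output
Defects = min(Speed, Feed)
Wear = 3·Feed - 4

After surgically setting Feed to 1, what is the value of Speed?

Under do(Feed=1), the mechanism Feed = -2 if Speed >= -1 else -3 is discarded; Feed is fixed at 1.
Speed is not downstream of the intervention, so its value is determined by the original equations.

2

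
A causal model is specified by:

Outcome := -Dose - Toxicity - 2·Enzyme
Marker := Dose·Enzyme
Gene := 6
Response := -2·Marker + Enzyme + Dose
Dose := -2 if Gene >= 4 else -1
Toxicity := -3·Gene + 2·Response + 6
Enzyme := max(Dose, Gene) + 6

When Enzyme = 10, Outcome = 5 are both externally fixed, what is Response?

Setting Enzyme = 10, Outcome = 5 by intervention discards those variables' equations.
Dose = -2 if Gene >= 4 else -1  [with Gene=6]  = -2
Marker = Dose·Enzyme  [with Dose=-2, Enzyme=10]  = -20
Response = -2·Marker + Enzyme + Dose  [with Marker=-20, Enzyme=10, Dose=-2]  = 48

48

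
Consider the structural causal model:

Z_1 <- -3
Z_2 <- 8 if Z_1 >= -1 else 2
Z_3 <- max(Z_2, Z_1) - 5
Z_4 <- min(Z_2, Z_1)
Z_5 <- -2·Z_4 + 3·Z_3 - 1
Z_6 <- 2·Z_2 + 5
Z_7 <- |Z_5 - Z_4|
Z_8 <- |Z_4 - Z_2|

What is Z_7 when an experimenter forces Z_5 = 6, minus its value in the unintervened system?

8

Under do(Z_5=6), the mechanism Z_5 <- -2·Z_4 + 3·Z_3 - 1 is discarded; Z_5 is fixed at 6.
Z_2 = 8 if Z_1 >= -1 else 2  [with Z_1=-3]  = 2
Z_4 = min(Z_2, Z_1)  [with Z_2=2, Z_1=-3]  = -3
Z_7 = |Z_5 - Z_4|  [with Z_5=6, Z_4=-3]  = 9
Without intervention: Z_2 = 8 if Z_1 >= -1 else 2  [with Z_1=-3]  = 2; Z_3 = max(Z_2, Z_1) - 5  [with Z_2=2, Z_1=-3]  = -3; Z_4 = min(Z_2, Z_1)  [with Z_2=2, Z_1=-3]  = -3; Z_5 = -2·Z_4 + 3·Z_3 - 1  [with Z_4=-3, Z_3=-3]  = -4; Z_7 = |Z_5 - Z_4|  [with Z_5=-4, Z_4=-3]  = 1.
Change = 9 − 1 = 8.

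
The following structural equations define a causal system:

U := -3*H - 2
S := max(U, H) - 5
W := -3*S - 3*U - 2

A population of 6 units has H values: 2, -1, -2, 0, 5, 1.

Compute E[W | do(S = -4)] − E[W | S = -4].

7.5

do(S=-4) breaks S's dependence on H. With S=-4 fixed, W across the units is 34, 7, -2, 16, 61, 25, mean 23.5.
E[W|S=-4] averages over only the 2 units with S=-4 (H = -1, 1): W = 7, 25, mean 16.
Difference = 23.5 − 16 = 7.5.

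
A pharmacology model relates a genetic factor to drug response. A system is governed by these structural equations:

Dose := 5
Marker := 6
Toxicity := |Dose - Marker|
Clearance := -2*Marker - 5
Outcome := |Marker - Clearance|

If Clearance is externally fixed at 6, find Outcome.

0

Intervening sets Clearance = 6 and removes its equation (Clearance := -2*Marker - 5).
Outcome = |Marker - Clearance|  [with Marker=6, Clearance=6]  = 0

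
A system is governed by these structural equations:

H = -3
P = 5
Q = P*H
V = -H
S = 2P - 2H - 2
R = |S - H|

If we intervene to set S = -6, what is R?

The intervention breaks the incoming arrows to S: S = 2P - 2H - 2 no longer applies, and S = -6.
R = |S - H|  [with S=-6, H=-3]  = 3

3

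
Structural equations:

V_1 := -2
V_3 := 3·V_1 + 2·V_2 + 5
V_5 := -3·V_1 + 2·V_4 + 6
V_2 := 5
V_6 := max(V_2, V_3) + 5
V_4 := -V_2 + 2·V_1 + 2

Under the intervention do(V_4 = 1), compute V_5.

Intervening sets V_4 = 1 and removes its equation (V_4 := -V_2 + 2·V_1 + 2).
V_5 = -3·V_1 + 2·V_4 + 6  [with V_1=-2, V_4=1]  = 14

14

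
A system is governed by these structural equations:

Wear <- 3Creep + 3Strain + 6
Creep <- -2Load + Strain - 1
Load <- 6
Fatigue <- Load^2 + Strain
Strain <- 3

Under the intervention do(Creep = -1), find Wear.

The intervention breaks the incoming arrows to Creep: Creep <- -2Load + Strain - 1 no longer applies, and Creep = -1.
Wear = 3Creep + 3Strain + 6  [with Creep=-1, Strain=3]  = 12

12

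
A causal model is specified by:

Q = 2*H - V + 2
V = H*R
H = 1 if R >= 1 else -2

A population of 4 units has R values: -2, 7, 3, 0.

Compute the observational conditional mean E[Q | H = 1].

Observing H=1 restricts to units where H's equation naturally yields 1: R ∈ {7, 3}. In that subpopulation Q = -3, 1, mean -1.

-1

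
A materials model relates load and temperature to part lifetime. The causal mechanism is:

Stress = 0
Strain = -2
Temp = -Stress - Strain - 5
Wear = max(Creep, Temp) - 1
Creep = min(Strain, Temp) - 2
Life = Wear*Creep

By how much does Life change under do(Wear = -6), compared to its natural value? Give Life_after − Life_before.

10

The intervention breaks the incoming arrows to Wear: Wear = max(Creep, Temp) - 1 no longer applies, and Wear = -6.
Temp = -Stress - Strain - 5  [with Stress=0, Strain=-2]  = -3
Creep = min(Strain, Temp) - 2  [with Strain=-2, Temp=-3]  = -5
Life = Wear*Creep  [with Wear=-6, Creep=-5]  = 30
Without intervention: Temp = -Stress - Strain - 5  [with Stress=0, Strain=-2]  = -3; Creep = min(Strain, Temp) - 2  [with Strain=-2, Temp=-3]  = -5; Wear = max(Creep, Temp) - 1  [with Creep=-5, Temp=-3]  = -4; Life = Wear*Creep  [with Wear=-4, Creep=-5]  = 20.
Change = 30 − 20 = 10.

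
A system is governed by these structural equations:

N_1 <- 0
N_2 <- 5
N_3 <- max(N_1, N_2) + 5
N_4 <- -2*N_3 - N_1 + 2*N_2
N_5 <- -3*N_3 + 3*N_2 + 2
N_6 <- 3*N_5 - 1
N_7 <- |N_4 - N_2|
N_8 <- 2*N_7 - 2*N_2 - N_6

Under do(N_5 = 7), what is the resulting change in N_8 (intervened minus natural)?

do(N_5=7) replaces the equation N_5 <- -3*N_3 + 3*N_2 + 2 with the constant N_5 = 7.
N_3 = max(N_1, N_2) + 5  [with N_1=0, N_2=5]  = 10
N_4 = -2*N_3 - N_1 + 2*N_2  [with N_3=10, N_1=0, N_2=5]  = -10
N_6 = 3*N_5 - 1  [with N_5=7]  = 20
N_7 = |N_4 - N_2|  [with N_4=-10, N_2=5]  = 15
N_8 = 2*N_7 - 2*N_2 - N_6  [with N_7=15, N_2=5, N_6=20]  = 0
Without intervention: N_3 = max(N_1, N_2) + 5  [with N_1=0, N_2=5]  = 10; N_4 = -2*N_3 - N_1 + 2*N_2  [with N_3=10, N_1=0, N_2=5]  = -10; N_5 = -3*N_3 + 3*N_2 + 2  [with N_3=10, N_2=5]  = -13; N_6 = 3*N_5 - 1  [with N_5=-13]  = -40; N_7 = |N_4 - N_2|  [with N_4=-10, N_2=5]  = 15; N_8 = 2*N_7 - 2*N_2 - N_6  [with N_7=15, N_2=5, N_6=-40]  = 60.
Change = 0 − 60 = -60.

-60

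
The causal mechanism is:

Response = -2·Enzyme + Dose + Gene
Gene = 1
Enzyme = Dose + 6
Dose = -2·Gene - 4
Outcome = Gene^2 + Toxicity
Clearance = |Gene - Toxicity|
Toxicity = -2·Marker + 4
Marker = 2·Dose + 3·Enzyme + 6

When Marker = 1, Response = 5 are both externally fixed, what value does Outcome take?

The joint intervention fixes Marker = 1, Response = 5, removing each variable's own equation.
Toxicity = -2·Marker + 4  [with Marker=1]  = 2
Outcome = Gene^2 + Toxicity  [with Gene=1, Toxicity=2]  = 3

3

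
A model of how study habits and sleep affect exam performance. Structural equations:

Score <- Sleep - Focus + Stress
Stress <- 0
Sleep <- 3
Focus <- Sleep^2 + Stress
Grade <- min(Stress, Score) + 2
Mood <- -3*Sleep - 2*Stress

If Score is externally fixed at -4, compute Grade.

-2

Under do(Score=-4), the mechanism Score <- Sleep - Focus + Stress is discarded; Score is fixed at -4.
Grade = min(Stress, Score) + 2  [with Stress=0, Score=-4]  = -2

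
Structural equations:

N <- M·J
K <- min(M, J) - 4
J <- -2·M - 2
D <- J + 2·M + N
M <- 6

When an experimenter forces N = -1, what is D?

-3

Intervening sets N = -1 and removes its equation (N <- M·J).
J = -2·M - 2  [with M=6]  = -14
D = J + 2·M + N  [with J=-14, M=6, N=-1]  = -3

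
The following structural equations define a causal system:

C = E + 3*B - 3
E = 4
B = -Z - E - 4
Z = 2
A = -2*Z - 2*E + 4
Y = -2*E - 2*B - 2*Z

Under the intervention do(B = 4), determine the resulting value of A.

-8

The intervention breaks the incoming arrows to B: B = -Z - E - 4 no longer applies, and B = 4.
A is not downstream of the intervention, so its value is determined by the original equations.
A = -2*Z - 2*E + 4  [with Z=2, E=4]  = -8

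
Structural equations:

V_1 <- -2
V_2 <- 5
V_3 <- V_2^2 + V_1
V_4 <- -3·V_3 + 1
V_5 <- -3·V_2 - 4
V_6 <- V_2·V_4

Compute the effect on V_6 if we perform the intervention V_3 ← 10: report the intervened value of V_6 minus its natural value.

195

The intervention breaks the incoming arrows to V_3: V_3 <- V_2^2 + V_1 no longer applies, and V_3 = 10.
V_4 = -3·V_3 + 1  [with V_3=10]  = -29
V_6 = V_2·V_4  [with V_2=5, V_4=-29]  = -145
Without intervention: V_3 = V_2^2 + V_1  [with V_2=5, V_1=-2]  = 23; V_4 = -3·V_3 + 1  [with V_3=23]  = -68; V_6 = V_2·V_4  [with V_2=5, V_4=-68]  = -340.
Change = -145 − (-340) = 195.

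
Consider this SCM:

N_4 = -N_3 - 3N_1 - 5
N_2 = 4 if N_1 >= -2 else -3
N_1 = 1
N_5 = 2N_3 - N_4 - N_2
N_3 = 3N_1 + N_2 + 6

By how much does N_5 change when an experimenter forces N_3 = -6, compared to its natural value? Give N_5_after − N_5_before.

do(N_3=-6) replaces the equation N_3 = 3N_1 + N_2 + 6 with the constant N_3 = -6.
N_2 = 4 if N_1 >= -2 else -3  [with N_1=1]  = 4
N_4 = -N_3 - 3N_1 - 5  [with N_3=-6, N_1=1]  = -2
N_5 = 2N_3 - N_4 - N_2  [with N_3=-6, N_4=-2, N_2=4]  = -14
Without intervention: N_2 = 4 if N_1 >= -2 else -3  [with N_1=1]  = 4; N_3 = 3N_1 + N_2 + 6  [with N_1=1, N_2=4]  = 13; N_4 = -N_3 - 3N_1 - 5  [with N_3=13, N_1=1]  = -21; N_5 = 2N_3 - N_4 - N_2  [with N_3=13, N_4=-21, N_2=4]  = 43.
Change = -14 − 43 = -57.

-57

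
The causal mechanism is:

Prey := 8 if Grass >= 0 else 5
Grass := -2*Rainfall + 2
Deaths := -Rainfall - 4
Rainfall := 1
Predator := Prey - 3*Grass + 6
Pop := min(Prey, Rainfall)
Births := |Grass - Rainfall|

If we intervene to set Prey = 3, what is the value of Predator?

The intervention breaks the incoming arrows to Prey: Prey := 8 if Grass >= 0 else 5 no longer applies, and Prey = 3.
Grass = -2*Rainfall + 2  [with Rainfall=1]  = 0
Predator = Prey - 3*Grass + 6  [with Prey=3, Grass=0]  = 9

9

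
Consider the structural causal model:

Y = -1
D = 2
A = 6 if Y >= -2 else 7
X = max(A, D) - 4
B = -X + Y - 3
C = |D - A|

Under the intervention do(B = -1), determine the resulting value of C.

4

The intervention breaks the incoming arrows to B: B = -X + Y - 3 no longer applies, and B = -1.
Since C is not a descendant of the intervened variable, it is unaffected.
A = 6 if Y >= -2 else 7  [with Y=-1]  = 6
C = |D - A|  [with D=2, A=6]  = 4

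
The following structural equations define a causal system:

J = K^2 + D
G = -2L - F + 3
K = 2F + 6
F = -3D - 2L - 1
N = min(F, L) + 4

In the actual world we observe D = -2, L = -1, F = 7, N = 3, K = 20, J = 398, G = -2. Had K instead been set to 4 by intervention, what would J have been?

14

The intervention breaks the incoming arrows to K: K = 2F + 6 no longer applies, and K = 4.
J = K^2 + D  [with K=4, D=-2]  = 14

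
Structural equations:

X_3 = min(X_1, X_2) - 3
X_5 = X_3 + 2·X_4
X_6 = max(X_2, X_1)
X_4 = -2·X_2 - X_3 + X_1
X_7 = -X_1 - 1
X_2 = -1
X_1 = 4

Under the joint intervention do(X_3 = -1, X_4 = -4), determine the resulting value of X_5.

Setting X_3 = -1, X_4 = -4 by intervention discards those variables' equations.
X_5 = X_3 + 2·X_4  [with X_3=-1, X_4=-4]  = -9

-9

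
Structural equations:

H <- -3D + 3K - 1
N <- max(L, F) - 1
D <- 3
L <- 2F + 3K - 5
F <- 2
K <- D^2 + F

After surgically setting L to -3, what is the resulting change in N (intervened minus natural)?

-30

Intervening sets L = -3 and removes its equation (L <- 2F + 3K - 5).
N = max(L, F) - 1  [with L=-3, F=2]  = 1
Without intervention: K = D^2 + F  [with D=3, F=2]  = 11; L = 2F + 3K - 5  [with F=2, K=11]  = 32; N = max(L, F) - 1  [with L=32, F=2]  = 31.
Change = 1 − 31 = -30.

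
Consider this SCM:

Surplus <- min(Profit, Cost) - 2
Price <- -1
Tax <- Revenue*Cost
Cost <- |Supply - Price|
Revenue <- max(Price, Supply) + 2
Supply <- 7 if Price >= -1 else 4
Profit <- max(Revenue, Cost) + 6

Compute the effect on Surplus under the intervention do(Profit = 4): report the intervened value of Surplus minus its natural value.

Intervening sets Profit = 4 and removes its equation (Profit <- max(Revenue, Cost) + 6).
Supply = 7 if Price >= -1 else 4  [with Price=-1]  = 7
Cost = |Supply - Price|  [with Supply=7, Price=-1]  = 8
Surplus = min(Profit, Cost) - 2  [with Profit=4, Cost=8]  = 2
Without intervention: Supply = 7 if Price >= -1 else 4  [with Price=-1]  = 7; Cost = |Supply - Price|  [with Supply=7, Price=-1]  = 8; Revenue = max(Price, Supply) + 2  [with Price=-1, Supply=7]  = 9; Profit = max(Revenue, Cost) + 6  [with Revenue=9, Cost=8]  = 15; Surplus = min(Profit, Cost) - 2  [with Profit=15, Cost=8]  = 6.
Change = 2 − 6 = -4.

-4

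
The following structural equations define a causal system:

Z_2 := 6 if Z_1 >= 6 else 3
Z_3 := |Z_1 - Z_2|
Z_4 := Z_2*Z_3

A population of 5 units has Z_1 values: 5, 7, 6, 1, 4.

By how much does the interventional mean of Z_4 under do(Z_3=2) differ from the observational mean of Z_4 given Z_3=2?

Every unit gets Z_3=2 under the intervention. Z_4 values become 6, 12, 12, 6, 6; E[Z_4|do(Z_3=2)] = 8.4.
Conditioning on Z_3=2 selects the 2 unit(s) with Z_1 ∈ {5, 1}. Their Z_4 values: 6, 6. Mean = 6.
Difference = 8.4 − 6 = 2.4.

2.4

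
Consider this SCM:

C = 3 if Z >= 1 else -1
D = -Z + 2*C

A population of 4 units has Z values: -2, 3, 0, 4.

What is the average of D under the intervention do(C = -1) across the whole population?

Under do(C=-1), C's equation is replaced by C=-1 for every unit. Per-unit D: 0, -5, -2, -6. Mean = -3.25.

-3.25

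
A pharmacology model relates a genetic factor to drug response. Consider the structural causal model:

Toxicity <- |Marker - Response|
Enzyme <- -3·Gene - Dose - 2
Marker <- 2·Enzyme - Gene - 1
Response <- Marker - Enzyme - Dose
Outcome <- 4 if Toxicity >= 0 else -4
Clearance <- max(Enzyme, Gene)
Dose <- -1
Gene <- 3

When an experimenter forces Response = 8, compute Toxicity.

32

The intervention breaks the incoming arrows to Response: Response <- Marker - Enzyme - Dose no longer applies, and Response = 8.
Enzyme = -3·Gene - Dose - 2  [with Gene=3, Dose=-1]  = -10
Marker = 2·Enzyme - Gene - 1  [with Enzyme=-10, Gene=3]  = -24
Toxicity = |Marker - Response|  [with Marker=-24, Response=8]  = 32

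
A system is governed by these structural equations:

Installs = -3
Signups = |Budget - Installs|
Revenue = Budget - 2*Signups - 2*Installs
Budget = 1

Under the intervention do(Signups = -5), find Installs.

Under do(Signups=-5), the mechanism Signups = |Budget - Installs| is discarded; Signups is fixed at -5.
Since Installs is not a descendant of the intervened variable, it is unaffected.

-3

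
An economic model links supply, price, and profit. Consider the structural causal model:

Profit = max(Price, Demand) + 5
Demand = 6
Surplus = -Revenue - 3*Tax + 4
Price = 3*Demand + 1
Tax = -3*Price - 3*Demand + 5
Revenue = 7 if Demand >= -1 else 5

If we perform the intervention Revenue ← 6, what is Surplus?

The intervention breaks the incoming arrows to Revenue: Revenue = 7 if Demand >= -1 else 5 no longer applies, and Revenue = 6.
Price = 3*Demand + 1  [with Demand=6]  = 19
Tax = -3*Price - 3*Demand + 5  [with Price=19, Demand=6]  = -70
Surplus = -Revenue - 3*Tax + 4  [with Revenue=6, Tax=-70]  = 208

208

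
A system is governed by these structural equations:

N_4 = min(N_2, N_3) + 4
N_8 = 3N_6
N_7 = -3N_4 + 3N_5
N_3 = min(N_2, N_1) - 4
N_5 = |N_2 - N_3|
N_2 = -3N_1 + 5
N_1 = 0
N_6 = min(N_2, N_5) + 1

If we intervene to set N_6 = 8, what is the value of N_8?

24

Intervening sets N_6 = 8 and removes its equation (N_6 = min(N_2, N_5) + 1).
N_8 = 3N_6  [with N_6=8]  = 24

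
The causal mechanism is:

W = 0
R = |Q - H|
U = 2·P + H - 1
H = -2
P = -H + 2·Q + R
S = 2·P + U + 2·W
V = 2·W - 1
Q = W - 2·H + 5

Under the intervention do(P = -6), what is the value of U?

-15

The intervention breaks the incoming arrows to P: P = -H + 2·Q + R no longer applies, and P = -6.
U = 2·P + H - 1  [with P=-6, H=-2]  = -15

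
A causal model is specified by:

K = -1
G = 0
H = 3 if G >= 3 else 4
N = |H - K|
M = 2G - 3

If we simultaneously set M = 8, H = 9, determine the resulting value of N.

10

Under do(M = 8, H = 9), each intervened variable's structural equation is replaced by its fixed value.
N = |H - K|  [with H=9, K=-1]  = 10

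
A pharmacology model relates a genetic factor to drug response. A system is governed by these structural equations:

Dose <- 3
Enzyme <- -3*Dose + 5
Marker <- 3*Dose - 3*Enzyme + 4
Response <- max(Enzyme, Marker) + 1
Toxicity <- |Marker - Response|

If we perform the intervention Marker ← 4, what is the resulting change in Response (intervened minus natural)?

-21

The intervention breaks the incoming arrows to Marker: Marker <- 3*Dose - 3*Enzyme + 4 no longer applies, and Marker = 4.
Enzyme = -3*Dose + 5  [with Dose=3]  = -4
Response = max(Enzyme, Marker) + 1  [with Enzyme=-4, Marker=4]  = 5
Without intervention: Enzyme = -3*Dose + 5  [with Dose=3]  = -4; Marker = 3*Dose - 3*Enzyme + 4  [with Dose=3, Enzyme=-4]  = 25; Response = max(Enzyme, Marker) + 1  [with Enzyme=-4, Marker=25]  = 26.
Change = 5 − 26 = -21.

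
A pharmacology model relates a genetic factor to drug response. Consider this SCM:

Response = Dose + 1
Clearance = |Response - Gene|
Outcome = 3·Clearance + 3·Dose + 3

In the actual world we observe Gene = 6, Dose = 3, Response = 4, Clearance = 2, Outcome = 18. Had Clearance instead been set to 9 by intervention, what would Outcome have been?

39

Intervening sets Clearance = 9 and removes its equation (Clearance = |Response - Gene|).
Outcome = 3·Clearance + 3·Dose + 3  [with Clearance=9, Dose=3]  = 39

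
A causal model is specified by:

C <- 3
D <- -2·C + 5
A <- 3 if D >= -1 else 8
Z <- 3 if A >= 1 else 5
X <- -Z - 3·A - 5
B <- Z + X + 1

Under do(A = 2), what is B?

-10

The intervention breaks the incoming arrows to A: A <- 3 if D >= -1 else 8 no longer applies, and A = 2.
Z = 3 if A >= 1 else 5  [with A=2]  = 3
X = -Z - 3·A - 5  [with Z=3, A=2]  = -14
B = Z + X + 1  [with Z=3, X=-14]  = -10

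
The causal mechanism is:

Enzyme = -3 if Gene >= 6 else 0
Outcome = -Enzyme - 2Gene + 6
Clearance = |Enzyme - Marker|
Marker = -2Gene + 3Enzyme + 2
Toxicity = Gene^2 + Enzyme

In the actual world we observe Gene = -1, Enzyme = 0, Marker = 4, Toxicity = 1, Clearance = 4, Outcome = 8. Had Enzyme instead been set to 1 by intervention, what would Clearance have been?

6

do(Enzyme=1) replaces the equation Enzyme = -3 if Gene >= 6 else 0 with the constant Enzyme = 1.
Marker = -2Gene + 3Enzyme + 2  [with Gene=-1, Enzyme=1]  = 7
Clearance = |Enzyme - Marker|  [with Enzyme=1, Marker=7]  = 6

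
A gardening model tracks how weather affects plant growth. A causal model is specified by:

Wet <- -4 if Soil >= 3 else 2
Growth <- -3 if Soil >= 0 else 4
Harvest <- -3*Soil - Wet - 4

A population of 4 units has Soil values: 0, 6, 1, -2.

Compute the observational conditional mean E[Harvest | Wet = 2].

E[Harvest|Wet=2] averages over only the 3 units with Wet=2 (Soil = 0, 1, -2): Harvest = -6, -9, 0, mean -5.

-5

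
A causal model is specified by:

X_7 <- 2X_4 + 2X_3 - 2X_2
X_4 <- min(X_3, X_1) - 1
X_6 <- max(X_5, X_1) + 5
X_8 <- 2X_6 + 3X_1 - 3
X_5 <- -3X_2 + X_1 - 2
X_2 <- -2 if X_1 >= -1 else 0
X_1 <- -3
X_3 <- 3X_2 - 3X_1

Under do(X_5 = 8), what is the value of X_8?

14

do(X_5=8) replaces the equation X_5 <- -3X_2 + X_1 - 2 with the constant X_5 = 8.
X_6 = max(X_5, X_1) + 5  [with X_5=8, X_1=-3]  = 13
X_8 = 2X_6 + 3X_1 - 3  [with X_6=13, X_1=-3]  = 14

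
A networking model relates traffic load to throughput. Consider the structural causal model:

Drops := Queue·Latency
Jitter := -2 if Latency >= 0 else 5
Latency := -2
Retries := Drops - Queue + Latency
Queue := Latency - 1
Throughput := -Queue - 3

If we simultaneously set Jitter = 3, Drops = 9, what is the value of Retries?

10

Under do(Jitter = 3, Drops = 9), each intervened variable's structural equation is replaced by its fixed value.
Queue = Latency - 1  [with Latency=-2]  = -3
Retries = Drops - Queue + Latency  [with Drops=9, Queue=-3, Latency=-2]  = 10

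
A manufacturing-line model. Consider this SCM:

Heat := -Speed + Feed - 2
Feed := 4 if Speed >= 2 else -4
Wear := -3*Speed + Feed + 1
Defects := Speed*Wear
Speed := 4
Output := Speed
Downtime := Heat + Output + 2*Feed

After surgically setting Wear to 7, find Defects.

28

Intervening sets Wear = 7 and removes its equation (Wear := -3*Speed + Feed + 1).
Defects = Speed*Wear  [with Speed=4, Wear=7]  = 28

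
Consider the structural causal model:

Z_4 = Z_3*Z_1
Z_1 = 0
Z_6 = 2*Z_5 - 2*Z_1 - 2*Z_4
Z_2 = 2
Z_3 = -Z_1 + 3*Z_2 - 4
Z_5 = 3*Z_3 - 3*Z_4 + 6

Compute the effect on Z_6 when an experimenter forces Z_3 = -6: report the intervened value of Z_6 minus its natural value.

The intervention breaks the incoming arrows to Z_3: Z_3 = -Z_1 + 3*Z_2 - 4 no longer applies, and Z_3 = -6.
Z_4 = Z_3*Z_1  [with Z_3=-6, Z_1=0]  = 0
Z_5 = 3*Z_3 - 3*Z_4 + 6  [with Z_3=-6, Z_4=0]  = -12
Z_6 = 2*Z_5 - 2*Z_1 - 2*Z_4  [with Z_5=-12, Z_1=0, Z_4=0]  = -24
Without intervention: Z_3 = -Z_1 + 3*Z_2 - 4  [with Z_1=0, Z_2=2]  = 2; Z_4 = Z_3*Z_1  [with Z_3=2, Z_1=0]  = 0; Z_5 = 3*Z_3 - 3*Z_4 + 6  [with Z_3=2, Z_4=0]  = 12; Z_6 = 2*Z_5 - 2*Z_1 - 2*Z_4  [with Z_5=12, Z_1=0, Z_4=0]  = 24.
Change = -24 − 24 = -48.

-48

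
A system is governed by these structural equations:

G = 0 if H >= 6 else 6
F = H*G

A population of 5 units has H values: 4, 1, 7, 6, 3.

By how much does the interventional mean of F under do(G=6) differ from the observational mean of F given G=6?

9.2

The intervention sets G=6 in all 5 units regardless of H. Recomputing F per unit gives 24, 6, 42, 36, 18; average 25.2.
E[F|G=6] averages over only the 3 units with G=6 (H = 4, 1, 3): F = 24, 6, 18, mean 16.
Difference = 25.2 − 16 = 9.2.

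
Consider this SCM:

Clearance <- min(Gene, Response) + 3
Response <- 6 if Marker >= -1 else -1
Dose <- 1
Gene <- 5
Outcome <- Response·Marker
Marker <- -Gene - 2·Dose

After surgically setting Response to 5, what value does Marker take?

-7

Under do(Response=5), the mechanism Response <- 6 if Marker >= -1 else -1 is discarded; Response is fixed at 5.
Since Marker is not a descendant of the intervened variable, it is unaffected.
Marker = -Gene - 2·Dose  [with Gene=5, Dose=1]  = -7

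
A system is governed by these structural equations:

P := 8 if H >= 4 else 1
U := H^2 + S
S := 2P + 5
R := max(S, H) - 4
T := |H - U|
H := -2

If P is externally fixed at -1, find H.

-2

Under do(P=-1), the mechanism P := 8 if H >= 4 else 1 is discarded; P is fixed at -1.
H is not downstream of the intervention, so its value is determined by the original equations.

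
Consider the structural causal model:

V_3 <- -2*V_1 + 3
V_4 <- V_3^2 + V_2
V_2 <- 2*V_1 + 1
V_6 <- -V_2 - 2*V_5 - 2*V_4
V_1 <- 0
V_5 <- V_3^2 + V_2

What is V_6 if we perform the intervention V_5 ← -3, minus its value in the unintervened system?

26

The intervention breaks the incoming arrows to V_5: V_5 <- V_3^2 + V_2 no longer applies, and V_5 = -3.
V_2 = 2*V_1 + 1  [with V_1=0]  = 1
V_3 = -2*V_1 + 3  [with V_1=0]  = 3
V_4 = V_3^2 + V_2  [with V_3=3, V_2=1]  = 10
V_6 = -V_2 - 2*V_5 - 2*V_4  [with V_2=1, V_5=-3, V_4=10]  = -15
Without intervention: V_2 = 2*V_1 + 1  [with V_1=0]  = 1; V_3 = -2*V_1 + 3  [with V_1=0]  = 3; V_4 = V_3^2 + V_2  [with V_3=3, V_2=1]  = 10; V_5 = V_3^2 + V_2  [with V_3=3, V_2=1]  = 10; V_6 = -V_2 - 2*V_5 - 2*V_4  [with V_2=1, V_5=10, V_4=10]  = -41.
Change = -15 − (-41) = 26.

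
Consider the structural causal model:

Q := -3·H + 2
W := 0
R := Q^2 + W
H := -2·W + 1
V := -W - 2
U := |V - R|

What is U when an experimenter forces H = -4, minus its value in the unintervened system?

Under do(H=-4), the mechanism H := -2·W + 1 is discarded; H is fixed at -4.
Q = -3·H + 2  [with H=-4]  = 14
R = Q^2 + W  [with Q=14, W=0]  = 196
V = -W - 2  [with W=0]  = -2
U = |V - R|  [with V=-2, R=196]  = 198
Without intervention: H = -2·W + 1  [with W=0]  = 1; Q = -3·H + 2  [with H=1]  = -1; R = Q^2 + W  [with Q=-1, W=0]  = 1; V = -W - 2  [with W=0]  = -2; U = |V - R|  [with V=-2, R=1]  = 3.
Change = 198 − 3 = 195.

195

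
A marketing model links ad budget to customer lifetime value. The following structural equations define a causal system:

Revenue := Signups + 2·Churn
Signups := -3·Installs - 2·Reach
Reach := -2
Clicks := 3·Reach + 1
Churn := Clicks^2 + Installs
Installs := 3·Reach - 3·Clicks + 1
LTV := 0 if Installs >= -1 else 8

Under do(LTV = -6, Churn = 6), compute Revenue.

Setting LTV = -6, Churn = 6 by intervention discards those variables' equations.
Clicks = 3·Reach + 1  [with Reach=-2]  = -5
Installs = 3·Reach - 3·Clicks + 1  [with Reach=-2, Clicks=-5]  = 10
Signups = -3·Installs - 2·Reach  [with Installs=10, Reach=-2]  = -26
Revenue = Signups + 2·Churn  [with Signups=-26, Churn=6]  = -14

-14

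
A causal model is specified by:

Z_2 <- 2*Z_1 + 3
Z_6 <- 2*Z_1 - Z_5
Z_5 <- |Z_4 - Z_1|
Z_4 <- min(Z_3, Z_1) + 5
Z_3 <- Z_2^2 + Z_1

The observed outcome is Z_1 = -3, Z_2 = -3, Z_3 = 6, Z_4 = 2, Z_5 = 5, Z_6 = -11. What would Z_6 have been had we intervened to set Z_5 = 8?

-14

The intervention breaks the incoming arrows to Z_5: Z_5 <- |Z_4 - Z_1| no longer applies, and Z_5 = 8.
Z_6 = 2*Z_1 - Z_5  [with Z_1=-3, Z_5=8]  = -14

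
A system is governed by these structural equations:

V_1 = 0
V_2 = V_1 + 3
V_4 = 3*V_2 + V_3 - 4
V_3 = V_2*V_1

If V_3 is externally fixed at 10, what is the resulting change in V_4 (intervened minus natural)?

10

The intervention breaks the incoming arrows to V_3: V_3 = V_2*V_1 no longer applies, and V_3 = 10.
V_2 = V_1 + 3  [with V_1=0]  = 3
V_4 = 3*V_2 + V_3 - 4  [with V_2=3, V_3=10]  = 15
Without intervention: V_2 = V_1 + 3  [with V_1=0]  = 3; V_3 = V_2*V_1  [with V_2=3, V_1=0]  = 0; V_4 = 3*V_2 + V_3 - 4  [with V_2=3, V_3=0]  = 5.
Change = 15 − 5 = 10.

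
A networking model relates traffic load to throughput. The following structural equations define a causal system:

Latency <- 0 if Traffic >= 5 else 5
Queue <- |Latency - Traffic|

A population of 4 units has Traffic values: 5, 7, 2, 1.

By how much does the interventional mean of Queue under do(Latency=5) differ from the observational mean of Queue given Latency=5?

-1.25

The intervention sets Latency=5 in all 4 units regardless of Traffic. Recomputing Queue per unit gives 0, 2, 3, 4; average 2.25.
Conditioning on Latency=5 selects the 2 unit(s) with Traffic ∈ {2, 1}. Their Queue values: 3, 4. Mean = 3.5.
Difference = 2.25 − 3.5 = -1.25.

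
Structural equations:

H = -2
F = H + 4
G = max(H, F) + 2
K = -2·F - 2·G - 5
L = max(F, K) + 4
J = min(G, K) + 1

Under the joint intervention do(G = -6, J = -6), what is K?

Setting G = -6, J = -6 by intervention discards those variables' equations.
F = H + 4  [with H=-2]  = 2
K = -2·F - 2·G - 5  [with F=2, G=-6]  = 3

3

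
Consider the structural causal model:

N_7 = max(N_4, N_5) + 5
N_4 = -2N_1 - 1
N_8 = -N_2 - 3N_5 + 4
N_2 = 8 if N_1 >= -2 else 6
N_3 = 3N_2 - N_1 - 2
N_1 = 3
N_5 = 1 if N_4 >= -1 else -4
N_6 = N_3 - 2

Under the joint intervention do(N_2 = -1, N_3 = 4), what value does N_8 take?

The joint intervention fixes N_2 = -1, N_3 = 4, removing each variable's own equation.
N_4 = -2N_1 - 1  [with N_1=3]  = -7
N_5 = 1 if N_4 >= -1 else -4  [with N_4=-7]  = -4
N_8 = -N_2 - 3N_5 + 4  [with N_2=-1, N_5=-4]  = 17

17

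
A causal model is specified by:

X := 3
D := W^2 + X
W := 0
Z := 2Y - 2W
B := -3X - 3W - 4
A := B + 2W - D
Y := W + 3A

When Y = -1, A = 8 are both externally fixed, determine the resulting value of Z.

Setting Y = -1, A = 8 by intervention discards those variables' equations.
Z = 2Y - 2W  [with Y=-1, W=0]  = -2

-2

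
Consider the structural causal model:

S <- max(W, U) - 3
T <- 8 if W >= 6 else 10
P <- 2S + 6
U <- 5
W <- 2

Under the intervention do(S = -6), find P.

The intervention breaks the incoming arrows to S: S <- max(W, U) - 3 no longer applies, and S = -6.
P = 2S + 6  [with S=-6]  = -6

-6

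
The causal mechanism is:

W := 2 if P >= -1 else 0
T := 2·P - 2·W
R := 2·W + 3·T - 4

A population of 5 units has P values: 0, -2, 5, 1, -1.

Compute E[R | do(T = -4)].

The intervention sets T=-4 in all 5 units regardless of P. Recomputing R per unit gives -12, -16, -12, -12, -12; average -12.8.

-12.8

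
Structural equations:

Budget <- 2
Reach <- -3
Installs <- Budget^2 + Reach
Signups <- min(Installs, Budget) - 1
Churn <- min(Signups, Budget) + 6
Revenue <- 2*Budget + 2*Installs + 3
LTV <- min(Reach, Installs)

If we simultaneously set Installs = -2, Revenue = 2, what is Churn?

3

The joint intervention fixes Installs = -2, Revenue = 2, removing each variable's own equation.
Signups = min(Installs, Budget) - 1  [with Installs=-2, Budget=2]  = -3
Churn = min(Signups, Budget) + 6  [with Signups=-3, Budget=2]  = 3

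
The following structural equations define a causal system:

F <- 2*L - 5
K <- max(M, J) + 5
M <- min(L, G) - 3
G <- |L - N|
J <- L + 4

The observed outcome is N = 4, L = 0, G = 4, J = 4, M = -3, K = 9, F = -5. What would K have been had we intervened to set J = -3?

Under do(J=-3), the mechanism J <- L + 4 is discarded; J is fixed at -3.
G = |L - N|  [with L=0, N=4]  = 4
M = min(L, G) - 3  [with L=0, G=4]  = -3
K = max(M, J) + 5  [with M=-3, J=-3]  = 2

2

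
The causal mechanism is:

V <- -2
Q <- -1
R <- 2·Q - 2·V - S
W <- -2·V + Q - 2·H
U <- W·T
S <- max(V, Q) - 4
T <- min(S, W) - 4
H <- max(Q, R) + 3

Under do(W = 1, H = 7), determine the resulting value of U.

Under do(W = 1, H = 7), each intervened variable's structural equation is replaced by its fixed value.
S = max(V, Q) - 4  [with V=-2, Q=-1]  = -5
T = min(S, W) - 4  [with S=-5, W=1]  = -9
U = W·T  [with W=1, T=-9]  = -9

-9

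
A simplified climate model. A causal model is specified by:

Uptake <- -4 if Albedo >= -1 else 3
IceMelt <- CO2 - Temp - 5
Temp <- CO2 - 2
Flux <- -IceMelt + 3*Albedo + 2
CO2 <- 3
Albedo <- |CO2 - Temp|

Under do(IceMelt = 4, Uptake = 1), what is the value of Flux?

The joint intervention fixes IceMelt = 4, Uptake = 1, removing each variable's own equation.
Temp = CO2 - 2  [with CO2=3]  = 1
Albedo = |CO2 - Temp|  [with CO2=3, Temp=1]  = 2
Flux = -IceMelt + 3*Albedo + 2  [with IceMelt=4, Albedo=2]  = 4

4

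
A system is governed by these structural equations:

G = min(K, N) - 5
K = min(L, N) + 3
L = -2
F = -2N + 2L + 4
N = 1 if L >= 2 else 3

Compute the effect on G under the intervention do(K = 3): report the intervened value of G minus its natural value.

2

The intervention breaks the incoming arrows to K: K = min(L, N) + 3 no longer applies, and K = 3.
N = 1 if L >= 2 else 3  [with L=-2]  = 3
G = min(K, N) - 5  [with K=3, N=3]  = -2
Without intervention: N = 1 if L >= 2 else 3  [with L=-2]  = 3; K = min(L, N) + 3  [with L=-2, N=3]  = 1; G = min(K, N) - 5  [with K=1, N=3]  = -4.
Change = -2 − (-4) = 2.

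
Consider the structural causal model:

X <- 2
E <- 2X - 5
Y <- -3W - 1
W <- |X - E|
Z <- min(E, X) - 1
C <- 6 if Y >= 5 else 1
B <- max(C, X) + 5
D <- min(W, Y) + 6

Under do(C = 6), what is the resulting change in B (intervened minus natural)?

Intervening sets C = 6 and removes its equation (C <- 6 if Y >= 5 else 1).
B = max(C, X) + 5  [with C=6, X=2]  = 11
Without intervention: E = 2X - 5  [with X=2]  = -1; W = |X - E|  [with X=2, E=-1]  = 3; Y = -3W - 1  [with W=3]  = -10; C = 6 if Y >= 5 else 1  [with Y=-10]  = 1; B = max(C, X) + 5  [with C=1, X=2]  = 7.
Change = 11 − 7 = 4.

4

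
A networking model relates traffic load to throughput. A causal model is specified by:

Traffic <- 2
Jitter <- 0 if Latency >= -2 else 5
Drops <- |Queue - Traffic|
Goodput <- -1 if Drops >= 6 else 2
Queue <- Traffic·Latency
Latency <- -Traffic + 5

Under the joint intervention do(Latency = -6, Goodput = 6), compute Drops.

14

The joint intervention fixes Latency = -6, Goodput = 6, removing each variable's own equation.
Queue = Traffic·Latency  [with Traffic=2, Latency=-6]  = -12
Drops = |Queue - Traffic|  [with Queue=-12, Traffic=2]  = 14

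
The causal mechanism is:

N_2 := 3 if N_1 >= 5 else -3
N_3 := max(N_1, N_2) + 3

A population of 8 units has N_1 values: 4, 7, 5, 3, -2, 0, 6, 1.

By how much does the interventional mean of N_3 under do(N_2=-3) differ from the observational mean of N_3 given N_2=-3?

1.8

The intervention sets N_2=-3 in all 8 units regardless of N_1. Recomputing N_3 per unit gives 7, 10, 8, 6, 1, 3, 9, 4; average 6.
E[N_3|N_2=-3] averages over only the 5 units with N_2=-3 (N_1 = 4, 3, -2, 0, 1): N_3 = 7, 6, 1, 3, 4, mean 4.2.
Difference = 6 − 4.2 = 1.8.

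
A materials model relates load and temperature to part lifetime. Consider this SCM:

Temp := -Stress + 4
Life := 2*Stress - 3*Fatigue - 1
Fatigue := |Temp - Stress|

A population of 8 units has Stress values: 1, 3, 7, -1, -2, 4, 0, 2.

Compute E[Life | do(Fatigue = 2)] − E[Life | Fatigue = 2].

-0.5

Under do(Fatigue=2), Fatigue's equation is replaced by Fatigue=2 for every unit. Per-unit Life: -5, -1, 7, -9, -11, 1, -7, -3. Mean = -3.5.
Conditioning on Fatigue=2 selects the 2 unit(s) with Stress ∈ {1, 3}. Their Life values: -5, -1. Mean = -3.
Difference = -3.5 − (-3) = -0.5.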